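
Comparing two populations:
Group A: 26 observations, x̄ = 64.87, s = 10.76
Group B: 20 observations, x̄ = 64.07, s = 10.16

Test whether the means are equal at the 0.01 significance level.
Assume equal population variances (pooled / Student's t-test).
Student's two-sample t-test (equal variances):
H₀: μ₁ = μ₂
H₁: μ₁ ≠ μ₂
df = n₁ + n₂ - 2 = 44
Pooled variance s_p² = [(n₁-1)s₁² + (n₂-1)s₂²] / (n₁ + n₂ - 2) = [(25)(10.76²) + (19)(10.16²)] / 44 = 110.3574
SE = √(s_p²(1/n₁ + 1/n₂)) = √(110.3574 × (1/26 + 1/20)) = 3.1245
t = (x̄₁ - x̄₂) / SE = (64.87 - 64.07) / 3.1245 = 0.80 / 3.1245 = 0.256
p-value = 0.7991

Since p-value > α = 0.01, we fail to reject H₀.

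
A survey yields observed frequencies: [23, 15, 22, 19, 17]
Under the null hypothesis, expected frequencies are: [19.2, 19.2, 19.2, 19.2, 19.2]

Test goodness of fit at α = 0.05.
Chi-square goodness of fit test:
H₀: observed counts match expected distribution
H₁: observed counts differ from expected distribution
df = k - 1 = 4
χ² = Σ(O - E)²/E
   = (23 - 19.2)²/19.2 + (15 - 19.2)²/19.2 + (22 - 19.2)²/19.2 + (19 - 19.2)²/19.2 + (17 - 19.2)²/19.2
   = 0.752 + 0.919 + 0.408 + 0.002 + 0.252
   = 2.33
p-value = 0.6747

Since p-value > α = 0.05, we fail to reject H₀.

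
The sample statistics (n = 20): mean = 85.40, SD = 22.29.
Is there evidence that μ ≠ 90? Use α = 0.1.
One-sample t-test:
H₀: μ = 90
H₁: μ ≠ 90
df = n - 1 = 19
t = (x̄ - μ₀) / (s/√n) = (85.40 - 90) / (22.29/√20) = -0.923
p-value = 0.3676

Since p-value > α = 0.1, we fail to reject H₀.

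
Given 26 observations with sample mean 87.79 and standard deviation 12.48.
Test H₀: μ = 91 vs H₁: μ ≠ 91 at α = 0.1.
One-sample t-test:
H₀: μ = 91
H₁: μ ≠ 91
df = n - 1 = 25
t = (x̄ - μ₀) / (s/√n) = (87.79 - 91) / (12.48/√26) = -1.312
p-value = 0.2016

Since p-value > α = 0.1, we fail to reject H₀.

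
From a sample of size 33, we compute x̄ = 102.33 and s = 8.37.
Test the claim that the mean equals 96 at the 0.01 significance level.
One-sample t-test:
H₀: μ = 96
H₁: μ ≠ 96
df = n - 1 = 32
t = (x̄ - μ₀) / (s/√n) = (102.33 - 96) / (8.37/√33) = 4.344
p-value = 0.0001

Since p-value < α = 0.01, we reject H₀.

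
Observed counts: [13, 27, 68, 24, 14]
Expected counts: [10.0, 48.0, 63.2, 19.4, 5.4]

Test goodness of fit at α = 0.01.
Chi-square goodness of fit test:
H₀: observed counts match expected distribution
H₁: observed counts differ from expected distribution
df = k - 1 = 4
χ² = Σ(O - E)²/E
   = (13 - 10.0)²/10.0 + (27 - 48.0)²/48.0 + (68 - 63.2)²/63.2 + (24 - 19.4)²/19.4 + (14 - 5.4)²/5.4
   = 0.900 + 9.188 + 0.365 + 1.091 + 13.696
   = 25.24
p-value < 0.0001

Since p-value < α = 0.01, we reject H₀.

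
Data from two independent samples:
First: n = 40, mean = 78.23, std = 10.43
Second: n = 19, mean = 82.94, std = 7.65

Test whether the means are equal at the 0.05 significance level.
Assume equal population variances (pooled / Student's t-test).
Student's two-sample t-test (equal variances):
H₀: μ₁ = μ₂
H₁: μ₁ ≠ μ₂
df = n₁ + n₂ - 2 = 57
Pooled variance s_p² = [(n₁-1)s₁² + (n₂-1)s₂²] / (n₁ + n₂ - 2) = [(39)(10.43²) + (18)(7.65²)] / 57 = 92.9126
SE = √(s_p²(1/n₁ + 1/n₂)) = √(92.9126 × (1/40 + 1/19)) = 2.6857
t = (x̄₁ - x̄₂) / SE = (78.23 - 82.94) / 2.6857 = -4.71 / 2.6857 = -1.754
p-value = 0.0849

Since p-value > α = 0.05, we fail to reject H₀.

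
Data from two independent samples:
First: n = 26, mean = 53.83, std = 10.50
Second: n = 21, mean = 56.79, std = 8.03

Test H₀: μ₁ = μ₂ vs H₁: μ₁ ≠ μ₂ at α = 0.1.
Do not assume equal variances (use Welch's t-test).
Welch's two-sample t-test:
H₀: μ₁ = μ₂
H₁: μ₁ ≠ μ₂
s₁²/n₁ = 10.50²/26 = 4.2404,  s₂²/n₂ = 8.03²/21 = 3.0705
SE = √(s₁²/n₁ + s₂²/n₂) = √(4.2404 + 3.0705) = 2.7039
df (Welch-Satterthwaite) = (s₁²/n₁ + s₂²/n₂)² / [(s₁²/n₁)²/(n₁-1) + (s₂²/n₂)²/(n₂-1)] ≈ 44.89
t = (x̄₁ - x̄₂) / SE = (53.83 - 56.79) / 2.7039 = -2.96 / 2.7039 = -1.095
p-value = 0.2795

Since p-value > α = 0.1, we fail to reject H₀.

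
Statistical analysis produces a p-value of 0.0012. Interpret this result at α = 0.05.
Since p = 0.0012 < α = 0.05, reject H₀.
There is sufficient evidence to reject the null hypothesis; the result is statistically significant at the 0.05 level.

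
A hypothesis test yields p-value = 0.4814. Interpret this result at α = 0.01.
Since p = 0.4814 > α = 0.01, fail to reject H₀.
There is insufficient evidence to reject the null hypothesis; the result is not statistically significant at the 0.01 level.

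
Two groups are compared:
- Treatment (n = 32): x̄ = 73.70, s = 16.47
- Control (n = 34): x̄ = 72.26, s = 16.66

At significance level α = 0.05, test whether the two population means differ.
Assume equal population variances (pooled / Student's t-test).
Student's two-sample t-test (equal variances):
H₀: μ₁ = μ₂
H₁: μ₁ ≠ μ₂
df = n₁ + n₂ - 2 = 64
Pooled variance s_p² = [(n₁-1)s₁² + (n₂-1)s₂²] / (n₁ + n₂ - 2) = [(31)(16.47²) + (33)(16.66²)] / 64 = 274.5066
SE = √(s_p²(1/n₁ + 1/n₂)) = √(274.5066 × (1/32 + 1/34)) = 4.0807
t = (x̄₁ - x̄₂) / SE = (73.70 - 72.26) / 4.0807 = 1.44 / 4.0807 = 0.353
p-value = 0.7253

Since p-value > α = 0.05, we fail to reject H₀.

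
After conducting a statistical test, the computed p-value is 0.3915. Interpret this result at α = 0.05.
Since p = 0.3915 > α = 0.05, fail to reject H₀.
There is insufficient evidence to reject the null hypothesis; the result is not statistically significant at the 0.05 level.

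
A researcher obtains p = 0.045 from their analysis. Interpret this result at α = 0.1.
Since p = 0.045 < α = 0.1, reject H₀.
There is sufficient evidence to reject the null hypothesis; the result is statistically significant at the 0.1 level.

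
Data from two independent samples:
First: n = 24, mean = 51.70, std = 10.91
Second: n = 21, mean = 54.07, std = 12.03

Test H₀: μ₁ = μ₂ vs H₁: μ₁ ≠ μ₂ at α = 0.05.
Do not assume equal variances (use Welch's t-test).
Welch's two-sample t-test:
H₀: μ₁ = μ₂
H₁: μ₁ ≠ μ₂
s₁²/n₁ = 10.91²/24 = 4.9595,  s₂²/n₂ = 12.03²/21 = 6.8915
SE = √(s₁²/n₁ + s₂²/n₂) = √(4.9595 + 6.8915) = 3.4425
df (Welch-Satterthwaite) = (s₁²/n₁ + s₂²/n₂)² / [(s₁²/n₁)²/(n₁-1) + (s₂²/n₂)²/(n₂-1)] ≈ 40.78
t = (x̄₁ - x̄₂) / SE = (51.70 - 54.07) / 3.4425 = -2.37 / 3.4425 = -0.688
p-value = 0.4951

Since p-value > α = 0.05, we fail to reject H₀.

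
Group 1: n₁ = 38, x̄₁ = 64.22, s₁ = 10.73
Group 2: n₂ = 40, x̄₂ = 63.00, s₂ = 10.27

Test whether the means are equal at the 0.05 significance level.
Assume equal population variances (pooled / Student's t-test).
Student's two-sample t-test (equal variances):
H₀: μ₁ = μ₂
H₁: μ₁ ≠ μ₂
df = n₁ + n₂ - 2 = 76
Pooled variance s_p² = [(n₁-1)s₁² + (n₂-1)s₂²] / (n₁ + n₂ - 2) = [(37)(10.73²) + (39)(10.27²)] / 76 = 110.1758
SE = √(s_p²(1/n₁ + 1/n₂)) = √(110.1758 × (1/38 + 1/40)) = 2.3778
t = (x̄₁ - x̄₂) / SE = (64.22 - 63.00) / 2.3778 = 1.22 / 2.3778 = 0.513
p-value = 0.6094

Since p-value > α = 0.05, we fail to reject H₀.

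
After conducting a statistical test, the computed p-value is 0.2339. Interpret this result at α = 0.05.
Since p = 0.2339 > α = 0.05, fail to reject H₀.
There is insufficient evidence to reject the null hypothesis; the result is not statistically significant at the 0.05 level.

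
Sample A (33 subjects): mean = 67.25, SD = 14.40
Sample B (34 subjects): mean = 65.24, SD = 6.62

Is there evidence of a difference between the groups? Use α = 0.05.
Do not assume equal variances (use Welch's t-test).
Welch's two-sample t-test:
H₀: μ₁ = μ₂
H₁: μ₁ ≠ μ₂
s₁²/n₁ = 14.40²/33 = 6.2836,  s₂²/n₂ = 6.62²/34 = 1.2890
SE = √(s₁²/n₁ + s₂²/n₂) = √(6.2836 + 1.2890) = 2.7518
df (Welch-Satterthwaite) = (s₁²/n₁ + s₂²/n₂)² / [(s₁²/n₁)²/(n₁-1) + (s₂²/n₂)²/(n₂-1)] ≈ 44.65
t = (x̄₁ - x̄₂) / SE = (67.25 - 65.24) / 2.7518 = 2.01 / 2.7518 = 0.730
p-value = 0.4689

Since p-value > α = 0.05, we fail to reject H₀.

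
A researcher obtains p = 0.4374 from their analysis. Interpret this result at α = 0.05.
Since p = 0.4374 > α = 0.05, fail to reject H₀.
There is insufficient evidence to reject the null hypothesis; the result is not statistically significant at the 0.05 level.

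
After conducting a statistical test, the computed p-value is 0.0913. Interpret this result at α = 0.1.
Since p = 0.0913 < α = 0.1, reject H₀.
There is sufficient evidence to reject the null hypothesis; the result is statistically significant at the 0.1 level.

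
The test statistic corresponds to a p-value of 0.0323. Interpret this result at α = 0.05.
Since p = 0.0323 < α = 0.05, reject H₀.
There is sufficient evidence to reject the null hypothesis; the result is statistically significant at the 0.05 level.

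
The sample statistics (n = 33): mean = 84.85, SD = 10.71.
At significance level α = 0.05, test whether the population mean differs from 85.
One-sample t-test:
H₀: μ = 85
H₁: μ ≠ 85
df = n - 1 = 32
t = (x̄ - μ₀) / (s/√n) = (84.85 - 85) / (10.71/√33) = -0.080
p-value = 0.9364

Since p-value > α = 0.05, we fail to reject H₀.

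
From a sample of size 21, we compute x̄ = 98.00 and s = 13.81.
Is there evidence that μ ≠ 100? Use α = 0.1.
One-sample t-test:
H₀: μ = 100
H₁: μ ≠ 100
df = n - 1 = 20
t = (x̄ - μ₀) / (s/√n) = (98.00 - 100) / (13.81/√21) = -0.664
p-value = 0.5145

Since p-value > α = 0.1, we fail to reject H₀.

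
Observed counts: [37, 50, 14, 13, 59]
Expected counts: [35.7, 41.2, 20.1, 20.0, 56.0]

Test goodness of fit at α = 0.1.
Chi-square goodness of fit test:
H₀: observed counts match expected distribution
H₁: observed counts differ from expected distribution
df = k - 1 = 4
χ² = Σ(O - E)²/E
   = (37 - 35.7)²/35.7 + (50 - 41.2)²/41.2 + (14 - 20.1)²/20.1 + (13 - 20.0)²/20.0 + (59 - 56.0)²/56.0
   = 0.047 + 1.880 + 1.851 + 2.450 + 0.161
   = 6.39
p-value = 0.1719

Since p-value > α = 0.1, we fail to reject H₀.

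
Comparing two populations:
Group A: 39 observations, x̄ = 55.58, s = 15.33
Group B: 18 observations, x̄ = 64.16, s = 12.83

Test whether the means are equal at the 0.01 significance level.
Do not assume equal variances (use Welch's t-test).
Welch's two-sample t-test:
H₀: μ₁ = μ₂
H₁: μ₁ ≠ μ₂
s₁²/n₁ = 15.33²/39 = 6.0259,  s₂²/n₂ = 12.83²/18 = 9.1449
SE = √(s₁²/n₁ + s₂²/n₂) = √(6.0259 + 9.1449) = 3.8950
df (Welch-Satterthwaite) = (s₁²/n₁ + s₂²/n₂)² / [(s₁²/n₁)²/(n₁-1) + (s₂²/n₂)²/(n₂-1)] ≈ 39.18
t = (x̄₁ - x̄₂) / SE = (55.58 - 64.16) / 3.8950 = -8.58 / 3.8950 = -2.203
p-value = 0.0336

Since p-value > α = 0.01, we fail to reject H₀.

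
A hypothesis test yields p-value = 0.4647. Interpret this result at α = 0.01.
Since p = 0.4647 > α = 0.01, fail to reject H₀.
There is insufficient evidence to reject the null hypothesis; the result is not statistically significant at the 0.01 level.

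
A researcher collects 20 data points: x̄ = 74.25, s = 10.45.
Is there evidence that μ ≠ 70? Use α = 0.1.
One-sample t-test:
H₀: μ = 70
H₁: μ ≠ 70
df = n - 1 = 19
t = (x̄ - μ₀) / (s/√n) = (74.25 - 70) / (10.45/√20) = 1.819
p-value = 0.0847

Since p-value < α = 0.1, we reject H₀.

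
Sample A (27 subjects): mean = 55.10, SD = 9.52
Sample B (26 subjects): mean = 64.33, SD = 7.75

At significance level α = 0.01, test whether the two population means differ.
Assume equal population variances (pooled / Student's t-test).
Student's two-sample t-test (equal variances):
H₀: μ₁ = μ₂
H₁: μ₁ ≠ μ₂
df = n₁ + n₂ - 2 = 51
Pooled variance s_p² = [(n₁-1)s₁² + (n₂-1)s₂²] / (n₁ + n₂ - 2) = [(26)(9.52²) + (25)(7.75²)] / 51 = 75.6461
SE = √(s_p²(1/n₁ + 1/n₂)) = √(75.6461 × (1/27 + 1/26)) = 2.3898
t = (x̄₁ - x̄₂) / SE = (55.10 - 64.33) / 2.3898 = -9.23 / 2.3898 = -3.862
p-value = 0.0003

Since p-value < α = 0.01, we reject H₀.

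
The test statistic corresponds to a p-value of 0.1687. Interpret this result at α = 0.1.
Since p = 0.1687 > α = 0.1, fail to reject H₀.
There is insufficient evidence to reject the null hypothesis; the result is not statistically significant at the 0.1 level.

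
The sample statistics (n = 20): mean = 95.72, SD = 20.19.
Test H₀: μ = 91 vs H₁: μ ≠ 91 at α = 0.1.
One-sample t-test:
H₀: μ = 91
H₁: μ ≠ 91
df = n - 1 = 19
t = (x̄ - μ₀) / (s/√n) = (95.72 - 91) / (20.19/√20) = 1.045
p-value = 0.3089

Since p-value > α = 0.1, we fail to reject H₀.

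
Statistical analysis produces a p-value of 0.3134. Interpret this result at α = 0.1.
Since p = 0.3134 > α = 0.1, fail to reject H₀.
There is insufficient evidence to reject the null hypothesis; the result is not statistically significant at the 0.1 level.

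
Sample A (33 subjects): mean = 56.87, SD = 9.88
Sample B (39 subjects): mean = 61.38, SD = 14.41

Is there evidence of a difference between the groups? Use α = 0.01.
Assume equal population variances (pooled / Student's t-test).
Student's two-sample t-test (equal variances):
H₀: μ₁ = μ₂
H₁: μ₁ ≠ μ₂
df = n₁ + n₂ - 2 = 70
Pooled variance s_p² = [(n₁-1)s₁² + (n₂-1)s₂²] / (n₁ + n₂ - 2) = [(32)(9.88²) + (38)(14.41²)] / 70 = 157.3470
SE = √(s_p²(1/n₁ + 1/n₂)) = √(157.3470 × (1/33 + 1/39)) = 2.9669
t = (x̄₁ - x̄₂) / SE = (56.87 - 61.38) / 2.9669 = -4.51 / 2.9669 = -1.520
p-value = 0.1330

Since p-value > α = 0.01, we fail to reject H₀.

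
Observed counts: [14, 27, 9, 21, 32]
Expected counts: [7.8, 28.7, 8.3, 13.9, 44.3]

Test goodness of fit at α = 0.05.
Chi-square goodness of fit test:
H₀: observed counts match expected distribution
H₁: observed counts differ from expected distribution
df = k - 1 = 4
χ² = Σ(O - E)²/E
   = (14 - 7.8)²/7.8 + (27 - 28.7)²/28.7 + (9 - 8.3)²/8.3 + (21 - 13.9)²/13.9 + (32 - 44.3)²/44.3
   = 4.928 + 0.101 + 0.059 + 3.627 + 3.415
   = 12.13
p-value = 0.0164

Since p-value < α = 0.05, we reject H₀.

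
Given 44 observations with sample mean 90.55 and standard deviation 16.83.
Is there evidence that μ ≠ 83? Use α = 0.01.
One-sample t-test:
H₀: μ = 83
H₁: μ ≠ 83
df = n - 1 = 43
t = (x̄ - μ₀) / (s/√n) = (90.55 - 83) / (16.83/√44) = 2.976
p-value = 0.0048

Since p-value < α = 0.01, we reject H₀.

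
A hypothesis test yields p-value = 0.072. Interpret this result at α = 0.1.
Since p = 0.072 < α = 0.1, reject H₀.
There is sufficient evidence to reject the null hypothesis; the result is statistically significant at the 0.1 level.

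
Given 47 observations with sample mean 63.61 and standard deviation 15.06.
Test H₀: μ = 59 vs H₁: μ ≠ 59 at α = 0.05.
One-sample t-test:
H₀: μ = 59
H₁: μ ≠ 59
df = n - 1 = 46
t = (x̄ - μ₀) / (s/√n) = (63.61 - 59) / (15.06/√47) = 2.099
p-value = 0.0414

Since p-value < α = 0.05, we reject H₀.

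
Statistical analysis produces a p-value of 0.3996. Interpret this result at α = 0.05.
Since p = 0.3996 > α = 0.05, fail to reject H₀.
There is insufficient evidence to reject the null hypothesis; the result is not statistically significant at the 0.05 level.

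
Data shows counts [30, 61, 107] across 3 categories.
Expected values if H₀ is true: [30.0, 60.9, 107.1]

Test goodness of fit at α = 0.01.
Chi-square goodness of fit test:
H₀: observed counts match expected distribution
H₁: observed counts differ from expected distribution
df = k - 1 = 2
χ² = Σ(O - E)²/E
   = (30 - 30.0)²/30.0 + (61 - 60.9)²/60.9 + (107 - 107.1)²/107.1
   = 0.000 + 0.000 + 0.000
   = 0.00
p-value = 0.9999

Since p-value > α = 0.01, we fail to reject H₀.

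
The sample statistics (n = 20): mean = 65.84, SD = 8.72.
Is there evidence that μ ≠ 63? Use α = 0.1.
One-sample t-test:
H₀: μ = 63
H₁: μ ≠ 63
df = n - 1 = 19
t = (x̄ - μ₀) / (s/√n) = (65.84 - 63) / (8.72/√20) = 1.457
p-value = 0.1616

Since p-value > α = 0.1, we fail to reject H₀.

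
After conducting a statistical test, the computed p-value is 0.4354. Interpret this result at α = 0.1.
Since p = 0.4354 > α = 0.1, fail to reject H₀.
There is insufficient evidence to reject the null hypothesis; the result is not statistically significant at the 0.1 level.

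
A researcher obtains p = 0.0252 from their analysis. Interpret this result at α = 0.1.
Since p = 0.0252 < α = 0.1, reject H₀.
There is sufficient evidence to reject the null hypothesis; the result is statistically significant at the 0.1 level.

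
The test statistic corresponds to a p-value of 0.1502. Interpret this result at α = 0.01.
Since p = 0.1502 > α = 0.01, fail to reject H₀.
There is insufficient evidence to reject the null hypothesis; the result is not statistically significant at the 0.01 level.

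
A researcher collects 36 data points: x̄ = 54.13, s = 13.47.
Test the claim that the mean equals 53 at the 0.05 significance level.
One-sample t-test:
H₀: μ = 53
H₁: μ ≠ 53
df = n - 1 = 35
t = (x̄ - μ₀) / (s/√n) = (54.13 - 53) / (13.47/√36) = 0.503
p-value = 0.6179

Since p-value > α = 0.05, we fail to reject H₀.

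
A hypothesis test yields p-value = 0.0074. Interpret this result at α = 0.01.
Since p = 0.0074 < α = 0.01, reject H₀.
There is sufficient evidence to reject the null hypothesis; the result is statistically significant at the 0.01 level.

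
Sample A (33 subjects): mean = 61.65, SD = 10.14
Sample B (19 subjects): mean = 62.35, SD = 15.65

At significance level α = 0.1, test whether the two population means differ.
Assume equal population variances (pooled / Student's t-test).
Student's two-sample t-test (equal variances):
H₀: μ₁ = μ₂
H₁: μ₁ ≠ μ₂
df = n₁ + n₂ - 2 = 50
Pooled variance s_p² = [(n₁-1)s₁² + (n₂-1)s₂²] / (n₁ + n₂ - 2) = [(32)(10.14²) + (18)(15.65²)] / 50 = 153.9766
SE = √(s_p²(1/n₁ + 1/n₂)) = √(153.9766 × (1/33 + 1/19)) = 3.5735
t = (x̄₁ - x̄₂) / SE = (61.65 - 62.35) / 3.5735 = -0.70 / 3.5735 = -0.196
p-value = 0.8455

Since p-value > α = 0.1, we fail to reject H₀.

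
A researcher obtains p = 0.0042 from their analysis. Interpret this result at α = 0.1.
Since p = 0.0042 < α = 0.1, reject H₀.
There is sufficient evidence to reject the null hypothesis; the result is statistically significant at the 0.1 level.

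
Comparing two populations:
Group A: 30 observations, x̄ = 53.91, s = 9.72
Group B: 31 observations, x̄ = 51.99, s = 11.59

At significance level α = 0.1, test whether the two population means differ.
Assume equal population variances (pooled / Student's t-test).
Student's two-sample t-test (equal variances):
H₀: μ₁ = μ₂
H₁: μ₁ ≠ μ₂
df = n₁ + n₂ - 2 = 59
Pooled variance s_p² = [(n₁-1)s₁² + (n₂-1)s₂²] / (n₁ + n₂ - 2) = [(29)(9.72²) + (30)(11.59²)] / 59 = 114.7410
SE = √(s_p²(1/n₁ + 1/n₂)) = √(114.7410 × (1/30 + 1/31)) = 2.7434
t = (x̄₁ - x̄₂) / SE = (53.91 - 51.99) / 2.7434 = 1.92 / 2.7434 = 0.700
p-value = 0.4868

Since p-value > α = 0.1, we fail to reject H₀.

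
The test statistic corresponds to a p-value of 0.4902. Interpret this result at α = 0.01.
Since p = 0.4902 > α = 0.01, fail to reject H₀.
There is insufficient evidence to reject the null hypothesis; the result is not statistically significant at the 0.01 level.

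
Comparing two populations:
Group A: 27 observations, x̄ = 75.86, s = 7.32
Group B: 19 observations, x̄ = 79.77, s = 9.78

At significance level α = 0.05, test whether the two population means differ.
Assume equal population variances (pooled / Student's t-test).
Student's two-sample t-test (equal variances):
H₀: μ₁ = μ₂
H₁: μ₁ ≠ μ₂
df = n₁ + n₂ - 2 = 44
Pooled variance s_p² = [(n₁-1)s₁² + (n₂-1)s₂²] / (n₁ + n₂ - 2) = [(26)(7.32²) + (18)(9.78²)] / 44 = 70.7912
SE = √(s_p²(1/n₁ + 1/n₂)) = √(70.7912 × (1/27 + 1/19)) = 2.5195
t = (x̄₁ - x̄₂) / SE = (75.86 - 79.77) / 2.5195 = -3.91 / 2.5195 = -1.552
p-value = 0.1278

Since p-value > α = 0.05, we fail to reject H₀.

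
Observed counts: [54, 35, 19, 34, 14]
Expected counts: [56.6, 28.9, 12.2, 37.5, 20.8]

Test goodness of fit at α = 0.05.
Chi-square goodness of fit test:
H₀: observed counts match expected distribution
H₁: observed counts differ from expected distribution
df = k - 1 = 4
χ² = Σ(O - E)²/E
   = (54 - 56.6)²/56.6 + (35 - 28.9)²/28.9 + (19 - 12.2)²/12.2 + (34 - 37.5)²/37.5 + (14 - 20.8)²/20.8
   = 0.119 + 1.288 + 3.790 + 0.327 + 2.223
   = 7.75
p-value = 0.1013

Since p-value > α = 0.05, we fail to reject H₀.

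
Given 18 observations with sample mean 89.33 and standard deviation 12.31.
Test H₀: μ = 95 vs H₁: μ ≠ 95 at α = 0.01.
One-sample t-test:
H₀: μ = 95
H₁: μ ≠ 95
df = n - 1 = 17
t = (x̄ - μ₀) / (s/√n) = (89.33 - 95) / (12.31/√18) = -1.954
p-value = 0.0673

Since p-value > α = 0.01, we fail to reject H₀.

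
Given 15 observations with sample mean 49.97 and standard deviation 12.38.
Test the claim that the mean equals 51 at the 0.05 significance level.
One-sample t-test:
H₀: μ = 51
H₁: μ ≠ 51
df = n - 1 = 14
t = (x̄ - μ₀) / (s/√n) = (49.97 - 51) / (12.38/√15) = -0.322
p-value = 0.7520

Since p-value > α = 0.05, we fail to reject H₀.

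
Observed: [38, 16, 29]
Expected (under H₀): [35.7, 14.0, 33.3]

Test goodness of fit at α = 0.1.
Chi-square goodness of fit test:
H₀: observed counts match expected distribution
H₁: observed counts differ from expected distribution
df = k - 1 = 2
χ² = Σ(O - E)²/E
   = (38 - 35.7)²/35.7 + (16 - 14.0)²/14.0 + (29 - 33.3)²/33.3
   = 0.148 + 0.286 + 0.555
   = 0.99
p-value = 0.6098

Since p-value > α = 0.1, we fail to reject H₀.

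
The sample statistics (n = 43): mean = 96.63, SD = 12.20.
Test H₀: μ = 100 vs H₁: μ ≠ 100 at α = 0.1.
One-sample t-test:
H₀: μ = 100
H₁: μ ≠ 100
df = n - 1 = 42
t = (x̄ - μ₀) / (s/√n) = (96.63 - 100) / (12.20/√43) = -1.811
p-value = 0.0772

Since p-value < α = 0.1, we reject H₀.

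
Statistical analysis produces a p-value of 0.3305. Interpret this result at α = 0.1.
Since p = 0.3305 > α = 0.1, fail to reject H₀.
There is insufficient evidence to reject the null hypothesis; the result is not statistically significant at the 0.1 level.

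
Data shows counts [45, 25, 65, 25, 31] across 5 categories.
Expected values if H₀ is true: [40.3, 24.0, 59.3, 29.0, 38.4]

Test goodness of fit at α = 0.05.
Chi-square goodness of fit test:
H₀: observed counts match expected distribution
H₁: observed counts differ from expected distribution
df = k - 1 = 4
χ² = Σ(O - E)²/E
   = (45 - 40.3)²/40.3 + (25 - 24.0)²/24.0 + (65 - 59.3)²/59.3 + (25 - 29.0)²/29.0 + (31 - 38.4)²/38.4
   = 0.548 + 0.042 + 0.548 + 0.552 + 1.426
   = 3.12
p-value = 0.5387

Since p-value > α = 0.05, we fail to reject H₀.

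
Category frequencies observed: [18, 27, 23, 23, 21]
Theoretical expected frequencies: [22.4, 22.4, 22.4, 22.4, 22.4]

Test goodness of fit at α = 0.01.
Chi-square goodness of fit test:
H₀: observed counts match expected distribution
H₁: observed counts differ from expected distribution
df = k - 1 = 4
χ² = Σ(O - E)²/E
   = (18 - 22.4)²/22.4 + (27 - 22.4)²/22.4 + (23 - 22.4)²/22.4 + (23 - 22.4)²/22.4 + (21 - 22.4)²/22.4
   = 0.864 + 0.945 + 0.016 + 0.016 + 0.087
   = 1.93
p-value = 0.7489

Since p-value > α = 0.01, we fail to reject H₀.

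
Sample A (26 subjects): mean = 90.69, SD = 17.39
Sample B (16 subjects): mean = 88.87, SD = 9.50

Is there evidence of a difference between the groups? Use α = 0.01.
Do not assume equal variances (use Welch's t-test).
Welch's two-sample t-test:
H₀: μ₁ = μ₂
H₁: μ₁ ≠ μ₂
s₁²/n₁ = 17.39²/26 = 11.6312,  s₂²/n₂ = 9.50²/16 = 5.6406
SE = √(s₁²/n₁ + s₂²/n₂) = √(11.6312 + 5.6406) = 4.1559
df (Welch-Satterthwaite) = (s₁²/n₁ + s₂²/n₂)² / [(s₁²/n₁)²/(n₁-1) + (s₂²/n₂)²/(n₂-1)] ≈ 39.60
t = (x̄₁ - x̄₂) / SE = (90.69 - 88.87) / 4.1559 = 1.82 / 4.1559 = 0.438
p-value = 0.6638

Since p-value > α = 0.01, we fail to reject H₀.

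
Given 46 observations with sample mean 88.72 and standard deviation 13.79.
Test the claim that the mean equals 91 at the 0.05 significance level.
One-sample t-test:
H₀: μ = 91
H₁: μ ≠ 91
df = n - 1 = 45
t = (x̄ - μ₀) / (s/√n) = (88.72 - 91) / (13.79/√46) = -1.121
p-value = 0.2681

Since p-value > α = 0.05, we fail to reject H₀.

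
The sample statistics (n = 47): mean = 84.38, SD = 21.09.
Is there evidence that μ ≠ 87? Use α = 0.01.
One-sample t-test:
H₀: μ = 87
H₁: μ ≠ 87
df = n - 1 = 46
t = (x̄ - μ₀) / (s/√n) = (84.38 - 87) / (21.09/√47) = -0.852
p-value = 0.3988

Since p-value > α = 0.01, we fail to reject H₀.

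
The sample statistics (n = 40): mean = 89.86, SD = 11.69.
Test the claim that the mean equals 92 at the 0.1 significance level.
One-sample t-test:
H₀: μ = 92
H₁: μ ≠ 92
df = n - 1 = 39
t = (x̄ - μ₀) / (s/√n) = (89.86 - 92) / (11.69/√40) = -1.158
p-value = 0.2540

Since p-value > α = 0.1, we fail to reject H₀.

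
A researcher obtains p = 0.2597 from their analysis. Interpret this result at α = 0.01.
Since p = 0.2597 > α = 0.01, fail to reject H₀.
There is insufficient evidence to reject the null hypothesis; the result is not statistically significant at the 0.01 level.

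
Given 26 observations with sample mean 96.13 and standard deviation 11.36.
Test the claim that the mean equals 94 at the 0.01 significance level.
One-sample t-test:
H₀: μ = 94
H₁: μ ≠ 94
df = n - 1 = 25
t = (x̄ - μ₀) / (s/√n) = (96.13 - 94) / (11.36/√26) = 0.956
p-value = 0.3482

Since p-value > α = 0.01, we fail to reject H₀.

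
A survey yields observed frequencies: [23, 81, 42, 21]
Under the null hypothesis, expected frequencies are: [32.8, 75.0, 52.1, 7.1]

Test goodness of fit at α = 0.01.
Chi-square goodness of fit test:
H₀: observed counts match expected distribution
H₁: observed counts differ from expected distribution
df = k - 1 = 3
χ² = Σ(O - E)²/E
   = (23 - 32.8)²/32.8 + (81 - 75.0)²/75.0 + (42 - 52.1)²/52.1 + (21 - 7.1)²/7.1
   = 2.928 + 0.480 + 1.958 + 27.213
   = 32.58
p-value < 0.0001

Since p-value < α = 0.01, we reject H₀.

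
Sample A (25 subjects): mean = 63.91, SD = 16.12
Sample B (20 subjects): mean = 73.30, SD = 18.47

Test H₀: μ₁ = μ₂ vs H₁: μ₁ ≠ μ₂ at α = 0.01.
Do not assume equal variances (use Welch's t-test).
Welch's two-sample t-test:
H₀: μ₁ = μ₂
H₁: μ₁ ≠ μ₂
s₁²/n₁ = 16.12²/25 = 10.3942,  s₂²/n₂ = 18.47²/20 = 17.0570
SE = √(s₁²/n₁ + s₂²/n₂) = √(10.3942 + 17.0570) = 5.2394
df (Welch-Satterthwaite) = (s₁²/n₁ + s₂²/n₂)² / [(s₁²/n₁)²/(n₁-1) + (s₂²/n₂)²/(n₂-1)] ≈ 38.03
t = (x̄₁ - x̄₂) / SE = (63.91 - 73.30) / 5.2394 = -9.39 / 5.2394 = -1.792
p-value = 0.0811

Since p-value > α = 0.01, we fail to reject H₀.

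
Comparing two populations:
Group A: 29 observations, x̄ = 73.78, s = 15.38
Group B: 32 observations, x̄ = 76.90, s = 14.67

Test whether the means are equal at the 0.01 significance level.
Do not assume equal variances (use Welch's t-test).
Welch's two-sample t-test:
H₀: μ₁ = μ₂
H₁: μ₁ ≠ μ₂
s₁²/n₁ = 15.38²/29 = 8.1567,  s₂²/n₂ = 14.67²/32 = 6.7253
SE = √(s₁²/n₁ + s₂²/n₂) = √(8.1567 + 6.7253) = 3.8577
df (Welch-Satterthwaite) = (s₁²/n₁ + s₂²/n₂)² / [(s₁²/n₁)²/(n₁-1) + (s₂²/n₂)²/(n₂-1)] ≈ 57.75
t = (x̄₁ - x̄₂) / SE = (73.78 - 76.90) / 3.8577 = -3.12 / 3.8577 = -0.809
p-value = 0.4220

Since p-value > α = 0.01, we fail to reject H₀.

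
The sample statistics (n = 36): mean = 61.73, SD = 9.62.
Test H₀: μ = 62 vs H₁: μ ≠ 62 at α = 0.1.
One-sample t-test:
H₀: μ = 62
H₁: μ ≠ 62
df = n - 1 = 35
t = (x̄ - μ₀) / (s/√n) = (61.73 - 62) / (9.62/√36) = -0.168
p-value = 0.8672

Since p-value > α = 0.1, we fail to reject H₀.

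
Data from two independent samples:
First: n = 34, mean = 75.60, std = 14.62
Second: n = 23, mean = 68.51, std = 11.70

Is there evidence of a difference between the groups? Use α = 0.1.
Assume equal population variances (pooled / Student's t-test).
Student's two-sample t-test (equal variances):
H₀: μ₁ = μ₂
H₁: μ₁ ≠ μ₂
df = n₁ + n₂ - 2 = 55
Pooled variance s_p² = [(n₁-1)s₁² + (n₂-1)s₂²] / (n₁ + n₂ - 2) = [(33)(14.62²) + (22)(11.70²)] / 55 = 183.0026
SE = √(s_p²(1/n₁ + 1/n₂)) = √(183.0026 × (1/34 + 1/23)) = 3.6523
t = (x̄₁ - x̄₂) / SE = (75.60 - 68.51) / 3.6523 = 7.09 / 3.6523 = 1.941
p-value = 0.0574

Since p-value < α = 0.1, we reject H₀.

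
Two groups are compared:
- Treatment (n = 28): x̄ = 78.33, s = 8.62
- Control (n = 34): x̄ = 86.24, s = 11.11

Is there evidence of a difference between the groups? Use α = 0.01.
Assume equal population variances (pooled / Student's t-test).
Student's two-sample t-test (equal variances):
H₀: μ₁ = μ₂
H₁: μ₁ ≠ μ₂
df = n₁ + n₂ - 2 = 60
Pooled variance s_p² = [(n₁-1)s₁² + (n₂-1)s₂²] / (n₁ + n₂ - 2) = [(27)(8.62²) + (33)(11.11²)] / 60 = 101.3246
SE = √(s_p²(1/n₁ + 1/n₂)) = √(101.3246 × (1/28 + 1/34)) = 2.5688
t = (x̄₁ - x̄₂) / SE = (78.33 - 86.24) / 2.5688 = -7.91 / 2.5688 = -3.079
p-value = 0.0031

Since p-value < α = 0.01, we reject H₀.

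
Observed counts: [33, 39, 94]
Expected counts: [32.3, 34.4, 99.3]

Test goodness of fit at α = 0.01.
Chi-square goodness of fit test:
H₀: observed counts match expected distribution
H₁: observed counts differ from expected distribution
df = k - 1 = 2
χ² = Σ(O - E)²/E
   = (33 - 32.3)²/32.3 + (39 - 34.4)²/34.4 + (94 - 99.3)²/99.3
   = 0.015 + 0.615 + 0.283
   = 0.91
p-value = 0.6334

Since p-value > α = 0.01, we fail to reject H₀.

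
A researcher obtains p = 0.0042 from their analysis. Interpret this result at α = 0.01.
Since p = 0.0042 < α = 0.01, reject H₀.
There is sufficient evidence to reject the null hypothesis; the result is statistically significant at the 0.01 level.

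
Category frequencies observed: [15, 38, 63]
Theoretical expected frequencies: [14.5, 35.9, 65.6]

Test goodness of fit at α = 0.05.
Chi-square goodness of fit test:
H₀: observed counts match expected distribution
H₁: observed counts differ from expected distribution
df = k - 1 = 2
χ² = Σ(O - E)²/E
   = (15 - 14.5)²/14.5 + (38 - 35.9)²/35.9 + (63 - 65.6)²/65.6
   = 0.017 + 0.123 + 0.103
   = 0.24
p-value = 0.8855

Since p-value > α = 0.05, we fail to reject H₀.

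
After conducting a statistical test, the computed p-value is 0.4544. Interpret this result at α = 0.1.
Since p = 0.4544 > α = 0.1, fail to reject H₀.
There is insufficient evidence to reject the null hypothesis; the result is not statistically significant at the 0.1 level.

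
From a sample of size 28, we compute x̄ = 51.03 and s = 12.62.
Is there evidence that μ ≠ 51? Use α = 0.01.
One-sample t-test:
H₀: μ = 51
H₁: μ ≠ 51
df = n - 1 = 27
t = (x̄ - μ₀) / (s/√n) = (51.03 - 51) / (12.62/√28) = 0.013
p-value = 0.9901

Since p-value > α = 0.01, we fail to reject H₀.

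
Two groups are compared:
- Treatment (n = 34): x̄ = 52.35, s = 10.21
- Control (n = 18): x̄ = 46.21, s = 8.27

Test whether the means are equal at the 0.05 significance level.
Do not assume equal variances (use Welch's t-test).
Welch's two-sample t-test:
H₀: μ₁ = μ₂
H₁: μ₁ ≠ μ₂
s₁²/n₁ = 10.21²/34 = 3.0660,  s₂²/n₂ = 8.27²/18 = 3.7996
SE = √(s₁²/n₁ + s₂²/n₂) = √(3.0660 + 3.7996) = 2.6202
df (Welch-Satterthwaite) = (s₁²/n₁ + s₂²/n₂)² / [(s₁²/n₁)²/(n₁-1) + (s₂²/n₂)²/(n₂-1)] ≈ 41.56
t = (x̄₁ - x̄₂) / SE = (52.35 - 46.21) / 2.6202 = 6.14 / 2.6202 = 2.343
p-value = 0.0240

Since p-value < α = 0.05, we reject H₀.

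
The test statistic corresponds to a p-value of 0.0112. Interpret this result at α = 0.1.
Since p = 0.0112 < α = 0.1, reject H₀.
There is sufficient evidence to reject the null hypothesis; the result is statistically significant at the 0.1 level.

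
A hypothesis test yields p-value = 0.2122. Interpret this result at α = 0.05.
Since p = 0.2122 > α = 0.05, fail to reject H₀.
There is insufficient evidence to reject the null hypothesis; the result is not statistically significant at the 0.05 level.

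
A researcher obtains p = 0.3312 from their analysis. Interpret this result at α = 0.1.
Since p = 0.3312 > α = 0.1, fail to reject H₀.
There is insufficient evidence to reject the null hypothesis; the result is not statistically significant at the 0.1 level.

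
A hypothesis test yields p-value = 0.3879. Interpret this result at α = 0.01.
Since p = 0.3879 > α = 0.01, fail to reject H₀.
There is insufficient evidence to reject the null hypothesis; the result is not statistically significant at the 0.01 level.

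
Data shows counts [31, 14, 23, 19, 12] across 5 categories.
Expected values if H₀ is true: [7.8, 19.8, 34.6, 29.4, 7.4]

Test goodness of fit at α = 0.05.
Chi-square goodness of fit test:
H₀: observed counts match expected distribution
H₁: observed counts differ from expected distribution
df = k - 1 = 4
χ² = Σ(O - E)²/E
   = (31 - 7.8)²/7.8 + (14 - 19.8)²/19.8 + (23 - 34.6)²/34.6 + (19 - 29.4)²/29.4 + (12 - 7.4)²/7.4
   = 69.005 + 1.699 + 3.889 + 3.679 + 2.859
   = 81.13
p-value < 0.0001

Since p-value < α = 0.05, we reject H₀.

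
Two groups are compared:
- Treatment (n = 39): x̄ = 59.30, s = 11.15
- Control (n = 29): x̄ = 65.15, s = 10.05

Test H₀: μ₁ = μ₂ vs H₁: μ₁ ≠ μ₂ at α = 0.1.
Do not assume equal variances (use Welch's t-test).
Welch's two-sample t-test:
H₀: μ₁ = μ₂
H₁: μ₁ ≠ μ₂
s₁²/n₁ = 11.15²/39 = 3.1878,  s₂²/n₂ = 10.05²/29 = 3.4828
SE = √(s₁²/n₁ + s₂²/n₂) = √(3.1878 + 3.4828) = 2.5828
df (Welch-Satterthwaite) = (s₁²/n₁ + s₂²/n₂)² / [(s₁²/n₁)²/(n₁-1) + (s₂²/n₂)²/(n₂-1)] ≈ 63.51
t = (x̄₁ - x̄₂) / SE = (59.30 - 65.15) / 2.5828 = -5.85 / 2.5828 = -2.265
p-value = 0.0269

Since p-value < α = 0.1, we reject H₀.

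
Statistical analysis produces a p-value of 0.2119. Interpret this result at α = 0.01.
Since p = 0.2119 > α = 0.01, fail to reject H₀.
There is insufficient evidence to reject the null hypothesis; the result is not statistically significant at the 0.01 level.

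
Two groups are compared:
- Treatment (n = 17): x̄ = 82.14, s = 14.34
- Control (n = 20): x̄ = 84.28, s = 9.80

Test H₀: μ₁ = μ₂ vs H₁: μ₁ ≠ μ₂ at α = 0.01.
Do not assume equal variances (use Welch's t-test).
Welch's two-sample t-test:
H₀: μ₁ = μ₂
H₁: μ₁ ≠ μ₂
s₁²/n₁ = 14.34²/17 = 12.0962,  s₂²/n₂ = 9.80²/20 = 4.8020
SE = √(s₁²/n₁ + s₂²/n₂) = √(12.0962 + 4.8020) = 4.1107
df (Welch-Satterthwaite) = (s₁²/n₁ + s₂²/n₂)² / [(s₁²/n₁)²/(n₁-1) + (s₂²/n₂)²/(n₂-1)] ≈ 27.57
t = (x̄₁ - x̄₂) / SE = (82.14 - 84.28) / 4.1107 = -2.14 / 4.1107 = -0.521
p-value = 0.6068

Since p-value > α = 0.01, we fail to reject H₀.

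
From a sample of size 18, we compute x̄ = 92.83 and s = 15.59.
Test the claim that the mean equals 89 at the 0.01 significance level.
One-sample t-test:
H₀: μ = 89
H₁: μ ≠ 89
df = n - 1 = 17
t = (x̄ - μ₀) / (s/√n) = (92.83 - 89) / (15.59/√18) = 1.042
p-value = 0.3119

Since p-value > α = 0.01, we fail to reject H₀.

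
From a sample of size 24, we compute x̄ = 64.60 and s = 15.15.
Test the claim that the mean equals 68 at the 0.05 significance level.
One-sample t-test:
H₀: μ = 68
H₁: μ ≠ 68
df = n - 1 = 23
t = (x̄ - μ₀) / (s/√n) = (64.60 - 68) / (15.15/√24) = -1.099
p-value = 0.2830

Since p-value > α = 0.05, we fail to reject H₀.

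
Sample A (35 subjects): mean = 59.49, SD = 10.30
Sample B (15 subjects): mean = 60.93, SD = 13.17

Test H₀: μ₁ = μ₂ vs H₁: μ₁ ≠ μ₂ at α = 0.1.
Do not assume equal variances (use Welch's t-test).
Welch's two-sample t-test:
H₀: μ₁ = μ₂
H₁: μ₁ ≠ μ₂
s₁²/n₁ = 10.30²/35 = 3.0311,  s₂²/n₂ = 13.17²/15 = 11.5633
SE = √(s₁²/n₁ + s₂²/n₂) = √(3.0311 + 11.5633) = 3.8203
df (Welch-Satterthwaite) = (s₁²/n₁ + s₂²/n₂)² / [(s₁²/n₁)²/(n₁-1) + (s₂²/n₂)²/(n₂-1)] ≈ 21.69
t = (x̄₁ - x̄₂) / SE = (59.49 - 60.93) / 3.8203 = -1.44 / 3.8203 = -0.377
p-value = 0.7099

Since p-value > α = 0.1, we fail to reject H₀.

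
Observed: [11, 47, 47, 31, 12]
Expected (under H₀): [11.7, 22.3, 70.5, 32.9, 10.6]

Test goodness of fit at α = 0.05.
Chi-square goodness of fit test:
H₀: observed counts match expected distribution
H₁: observed counts differ from expected distribution
df = k - 1 = 4
χ² = Σ(O - E)²/E
   = (11 - 11.7)²/11.7 + (47 - 22.3)²/22.3 + (47 - 70.5)²/70.5 + (31 - 32.9)²/32.9 + (12 - 10.6)²/10.6
   = 0.042 + 27.358 + 7.833 + 0.110 + 0.185
   = 35.53
p-value < 0.0001

Since p-value < α = 0.05, we reject H₀.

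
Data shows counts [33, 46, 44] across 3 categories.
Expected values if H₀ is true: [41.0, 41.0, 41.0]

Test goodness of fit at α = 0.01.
Chi-square goodness of fit test:
H₀: observed counts match expected distribution
H₁: observed counts differ from expected distribution
df = k - 1 = 2
χ² = Σ(O - E)²/E
   = (33 - 41.0)²/41.0 + (46 - 41.0)²/41.0 + (44 - 41.0)²/41.0
   = 1.561 + 0.610 + 0.220
   = 2.39
p-value = 0.3027

Since p-value > α = 0.01, we fail to reject H₀.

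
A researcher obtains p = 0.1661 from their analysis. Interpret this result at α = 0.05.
Since p = 0.1661 > α = 0.05, fail to reject H₀.
There is insufficient evidence to reject the null hypothesis; the result is not statistically significant at the 0.05 level.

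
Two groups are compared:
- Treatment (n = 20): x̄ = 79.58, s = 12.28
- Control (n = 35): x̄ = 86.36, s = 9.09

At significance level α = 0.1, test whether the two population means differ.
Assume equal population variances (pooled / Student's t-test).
Student's two-sample t-test (equal variances):
H₀: μ₁ = μ₂
H₁: μ₁ ≠ μ₂
df = n₁ + n₂ - 2 = 53
Pooled variance s_p² = [(n₁-1)s₁² + (n₂-1)s₂²] / (n₁ + n₂ - 2) = [(19)(12.28²) + (34)(9.09²)] / 53 = 107.0665
SE = √(s_p²(1/n₁ + 1/n₂)) = √(107.0665 × (1/20 + 1/35)) = 2.9004
t = (x̄₁ - x̄₂) / SE = (79.58 - 86.36) / 2.9004 = -6.78 / 2.9004 = -2.338
p-value = 0.0232

Since p-value < α = 0.1, we reject H₀.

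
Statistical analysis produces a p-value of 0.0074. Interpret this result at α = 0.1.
Since p = 0.0074 < α = 0.1, reject H₀.
There is sufficient evidence to reject the null hypothesis; the result is statistically significant at the 0.1 level.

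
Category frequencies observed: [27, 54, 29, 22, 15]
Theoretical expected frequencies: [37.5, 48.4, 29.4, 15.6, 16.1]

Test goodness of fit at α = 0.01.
Chi-square goodness of fit test:
H₀: observed counts match expected distribution
H₁: observed counts differ from expected distribution
df = k - 1 = 4
χ² = Σ(O - E)²/E
   = (27 - 37.5)²/37.5 + (54 - 48.4)²/48.4 + (29 - 29.4)²/29.4 + (22 - 15.6)²/15.6 + (15 - 16.1)²/16.1
   = 2.940 + 0.648 + 0.005 + 2.626 + 0.075
   = 6.29
p-value = 0.1782

Since p-value > α = 0.01, we fail to reject H₀.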